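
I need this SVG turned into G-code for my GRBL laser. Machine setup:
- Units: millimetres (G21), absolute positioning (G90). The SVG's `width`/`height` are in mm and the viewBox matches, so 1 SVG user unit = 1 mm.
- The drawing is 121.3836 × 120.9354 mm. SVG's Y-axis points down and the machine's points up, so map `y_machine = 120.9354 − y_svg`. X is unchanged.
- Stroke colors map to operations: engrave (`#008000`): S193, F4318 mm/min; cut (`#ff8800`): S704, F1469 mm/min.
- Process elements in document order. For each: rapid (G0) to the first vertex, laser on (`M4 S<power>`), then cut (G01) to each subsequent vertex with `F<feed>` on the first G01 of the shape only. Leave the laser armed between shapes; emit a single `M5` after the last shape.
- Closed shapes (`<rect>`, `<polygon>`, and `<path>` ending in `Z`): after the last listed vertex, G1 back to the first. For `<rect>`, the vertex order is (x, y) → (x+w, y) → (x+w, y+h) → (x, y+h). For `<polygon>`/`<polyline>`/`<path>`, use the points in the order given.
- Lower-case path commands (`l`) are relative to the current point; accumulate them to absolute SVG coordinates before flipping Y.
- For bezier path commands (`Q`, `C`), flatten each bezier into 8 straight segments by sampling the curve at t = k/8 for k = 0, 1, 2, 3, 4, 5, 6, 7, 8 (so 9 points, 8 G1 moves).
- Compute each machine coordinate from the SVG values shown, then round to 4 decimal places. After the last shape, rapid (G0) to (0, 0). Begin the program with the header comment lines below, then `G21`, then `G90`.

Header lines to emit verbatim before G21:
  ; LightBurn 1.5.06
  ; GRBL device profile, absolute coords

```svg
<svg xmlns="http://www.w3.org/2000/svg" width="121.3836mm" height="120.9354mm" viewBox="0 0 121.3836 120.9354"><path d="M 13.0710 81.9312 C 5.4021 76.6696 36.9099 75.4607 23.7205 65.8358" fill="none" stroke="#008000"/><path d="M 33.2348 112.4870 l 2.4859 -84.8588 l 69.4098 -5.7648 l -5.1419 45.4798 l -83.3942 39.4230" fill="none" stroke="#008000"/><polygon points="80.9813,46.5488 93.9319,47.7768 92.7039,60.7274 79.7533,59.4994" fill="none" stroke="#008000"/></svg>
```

Since the viewBox matches the mm dimensions, user units are millimetres directly. The only transform is the Y-flip y_m = 120.9354 − y_svg.

Shape 1 is a cubic bezier drawn with `<path>`. Its stroke #008000 means engrave at S193, F4318. After flipping Y the toolpath is (13.0710,39.0042) → (11.8678,40.8117) → (13.3544,42.3853) → (16.5481,43.8713) → (20.4659,45.4157) → (24.1250,47.1646) → (26.5424,49.2641) → (26.7352,51.8604) → (23.7205,55.0996).

Shape 2 is a open polyline drawn with `<path>`. Its stroke #008000 means engrave at S193, F4318. After flipping Y the toolpath is (33.2348,8.4484) → (35.7207,93.3072) → (105.1305,99.0720) → (99.9886,53.5922) → (16.5944,14.1692).

Shape 3 is a regular polygon drawn with `<polygon>`. Its stroke #008000 means engrave at S193, F4318. After flipping Y the toolpath is (80.9813,74.3866) → (93.9319,73.1586) → (92.7039,60.2080) → (79.7533,61.4360) → (80.9813,74.3866), returning to the start.

; LightBurn 1.5.06
; GRBL device profile, absolute coords
G21
G90
G0 X13.0710 Y39.0042
M4 S193
G01 X11.8678 Y40.8117 F4318
G01 X13.3544 Y42.3853
G01 X16.5481 Y43.8713
G01 X20.4659 Y45.4157
G01 X24.1250 Y47.1646
G01 X26.5424 Y49.2641
G01 X26.7352 Y51.8604
G01 X23.7205 Y55.0996
G0 X33.2348 Y8.4484
M4 S193
G01 X35.7207 Y93.3072 F4318
G01 X105.1305 Y99.0720
G01 X99.9886 Y53.5922
G01 X16.5944 Y14.1692
G0 X80.9813 Y74.3866
M4 S193
G01 X93.9319 Y73.1586 F4318
G01 X92.7039 Y60.2080
G01 X79.7533 Y61.4360
G01 X80.9813 Y74.3866
M5
G0 X0.0000 Y0.0000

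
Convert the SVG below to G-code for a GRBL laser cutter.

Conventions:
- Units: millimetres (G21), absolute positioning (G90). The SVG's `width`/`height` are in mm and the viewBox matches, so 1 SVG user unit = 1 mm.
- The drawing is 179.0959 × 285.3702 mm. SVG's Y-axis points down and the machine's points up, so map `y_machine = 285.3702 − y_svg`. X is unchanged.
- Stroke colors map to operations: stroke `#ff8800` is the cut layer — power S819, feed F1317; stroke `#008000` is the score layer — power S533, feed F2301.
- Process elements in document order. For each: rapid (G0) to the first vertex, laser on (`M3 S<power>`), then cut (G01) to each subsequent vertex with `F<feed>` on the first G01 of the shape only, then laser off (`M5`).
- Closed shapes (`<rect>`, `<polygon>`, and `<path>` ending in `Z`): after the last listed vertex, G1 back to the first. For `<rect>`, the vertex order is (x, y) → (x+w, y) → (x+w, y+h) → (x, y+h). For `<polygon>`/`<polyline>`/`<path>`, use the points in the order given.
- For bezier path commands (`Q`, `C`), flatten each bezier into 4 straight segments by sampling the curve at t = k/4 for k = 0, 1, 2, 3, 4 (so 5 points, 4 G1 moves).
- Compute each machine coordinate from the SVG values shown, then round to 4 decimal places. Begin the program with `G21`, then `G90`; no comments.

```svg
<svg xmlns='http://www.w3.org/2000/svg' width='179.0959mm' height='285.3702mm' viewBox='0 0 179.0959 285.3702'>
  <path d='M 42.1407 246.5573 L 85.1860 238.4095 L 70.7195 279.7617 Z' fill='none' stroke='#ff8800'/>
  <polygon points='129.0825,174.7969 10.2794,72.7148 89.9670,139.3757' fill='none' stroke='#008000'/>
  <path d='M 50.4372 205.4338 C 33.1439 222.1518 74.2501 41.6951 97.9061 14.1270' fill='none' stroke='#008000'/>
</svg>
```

1 u = 1 mm; y_m = 285.3702 − y.

[1] `<path>` regular polygon, #ff8800→cut S819 F1317: (42.1407,38.8129) → (85.1860,46.9607) → (70.7195,5.6085) → (42.1407,38.8129) (closed)

[2] `<polygon>` closed polygon, #008000→score S533 F2301: (129.0825,110.5733) → (10.2794,212.6554) → (89.9670,145.9945) → (129.0825,110.5733) (closed)

[3] `<path>` cubic bezier, #008000→score S533 F2301: (50.4372,79.9364) → (47.2320,98.8984) → (58.8157,158.9825) → (78.0773,227.3703) → (97.9061,271.2432)

G21
G90
G0 X42.1407 Y38.8129
M3 S819
G01 X85.1860 Y46.9607 F1317
G01 X70.7195 Y5.6085
G01 X42.1407 Y38.8129
M5
G0 X129.0825 Y110.5733
M3 S533
G01 X10.2794 Y212.6554 F2301
G01 X89.9670 Y145.9945
G01 X129.0825 Y110.5733
M5
G0 X50.4372 Y79.9364
M3 S533
G01 X47.2320 Y98.8984 F2301
G01 X58.8157 Y158.9825
G01 X78.0773 Y227.3703
G01 X97.9061 Y271.2432
M5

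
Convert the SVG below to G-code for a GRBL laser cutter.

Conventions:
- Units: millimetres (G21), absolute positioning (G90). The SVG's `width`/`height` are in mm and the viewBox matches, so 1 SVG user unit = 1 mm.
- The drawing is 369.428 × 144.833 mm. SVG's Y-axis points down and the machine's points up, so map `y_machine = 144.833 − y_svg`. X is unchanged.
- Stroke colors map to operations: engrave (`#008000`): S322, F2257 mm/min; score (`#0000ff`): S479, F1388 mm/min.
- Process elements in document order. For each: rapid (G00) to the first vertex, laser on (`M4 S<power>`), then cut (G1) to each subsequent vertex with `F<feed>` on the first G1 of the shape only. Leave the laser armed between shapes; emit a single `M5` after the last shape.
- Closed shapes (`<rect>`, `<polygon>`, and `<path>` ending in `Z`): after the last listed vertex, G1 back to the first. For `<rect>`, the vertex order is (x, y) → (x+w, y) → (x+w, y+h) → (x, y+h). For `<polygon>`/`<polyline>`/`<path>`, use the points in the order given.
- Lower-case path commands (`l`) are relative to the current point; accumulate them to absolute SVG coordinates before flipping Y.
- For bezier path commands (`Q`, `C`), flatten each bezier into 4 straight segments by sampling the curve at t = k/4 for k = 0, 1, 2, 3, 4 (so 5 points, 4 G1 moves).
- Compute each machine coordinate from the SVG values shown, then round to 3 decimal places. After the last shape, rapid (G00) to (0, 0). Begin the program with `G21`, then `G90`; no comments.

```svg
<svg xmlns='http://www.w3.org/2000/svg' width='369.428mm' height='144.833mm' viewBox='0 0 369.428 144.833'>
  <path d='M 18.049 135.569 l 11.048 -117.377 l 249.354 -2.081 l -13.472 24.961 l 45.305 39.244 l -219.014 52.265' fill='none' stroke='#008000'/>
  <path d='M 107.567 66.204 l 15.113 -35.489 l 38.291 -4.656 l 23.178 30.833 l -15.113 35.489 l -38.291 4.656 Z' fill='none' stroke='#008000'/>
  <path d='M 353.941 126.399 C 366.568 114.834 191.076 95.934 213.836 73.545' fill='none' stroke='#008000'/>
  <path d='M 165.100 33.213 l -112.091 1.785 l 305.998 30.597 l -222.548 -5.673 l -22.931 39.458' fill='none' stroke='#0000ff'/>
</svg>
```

G21
G90
G00 X18.049 Y9.264
M4 S322
G1 X29.097 Y126.641 F2257
G1 X278.451 Y128.722
G1 X264.979 Y103.761
G1 X310.284 Y64.517
G1 X91.270 Y12.252
G00 X107.567 Y78.629
M4 S322
G1 X122.680 Y114.118 F2257
G1 X160.971 Y118.774
G1 X184.149 Y87.941
G1 X169.036 Y52.452
G1 X130.745 Y47.796
G1 X107.567 Y78.629
G00 X353.941 Y18.434
M4 S322
G1 X334.176 Y28.423 F2257
G1 X280.089 Y40.802
G1 X227.901 Y55.211
G1 X213.836 Y71.288
G00 X165.100 Y111.620
M4 S479
G1 X53.009 Y109.835 F1388
G1 X359.007 Y79.238
G1 X136.459 Y84.911
G1 X113.528 Y45.453
M5
G00 X0.000 Y0.000

Since the viewBox matches the mm dimensions, user units are millimetres directly. The only transform is the Y-flip y_m = 144.833 − y_svg.

Shape 1 is a open polyline drawn with `<path>`. Its stroke #008000 means engrave at S322, F2257. After flipping Y the toolpath is (18.049,9.264) → (29.097,126.641) → (278.451,128.722) → (264.979,103.761) → (310.284,64.517) → (91.270,12.252).

Shape 2 is a regular polygon drawn with `<path>`. Its stroke #008000 means engrave at S322, F2257. After flipping Y the toolpath is (107.567,78.629) → (122.680,114.118) → (160.971,118.774) → (184.149,87.941) → (169.036,52.452) → (130.745,47.796) → (107.567,78.629), returning to the start.

Shape 3 is a cubic bezier drawn with `<path>`. Its stroke #008000 means engrave at S322, F2257. After flipping Y the toolpath is (353.941,18.434) → (334.176,28.423) → (280.089,40.802) → (227.901,55.211) → (213.836,71.288).

Shape 4 is a open polyline drawn with `<path>`. Its stroke #0000ff means score at S479, F1388. After flipping Y the toolpath is (165.100,111.620) → (53.009,109.835) → (359.007,79.238) → (136.459,84.911) → (113.528,45.453).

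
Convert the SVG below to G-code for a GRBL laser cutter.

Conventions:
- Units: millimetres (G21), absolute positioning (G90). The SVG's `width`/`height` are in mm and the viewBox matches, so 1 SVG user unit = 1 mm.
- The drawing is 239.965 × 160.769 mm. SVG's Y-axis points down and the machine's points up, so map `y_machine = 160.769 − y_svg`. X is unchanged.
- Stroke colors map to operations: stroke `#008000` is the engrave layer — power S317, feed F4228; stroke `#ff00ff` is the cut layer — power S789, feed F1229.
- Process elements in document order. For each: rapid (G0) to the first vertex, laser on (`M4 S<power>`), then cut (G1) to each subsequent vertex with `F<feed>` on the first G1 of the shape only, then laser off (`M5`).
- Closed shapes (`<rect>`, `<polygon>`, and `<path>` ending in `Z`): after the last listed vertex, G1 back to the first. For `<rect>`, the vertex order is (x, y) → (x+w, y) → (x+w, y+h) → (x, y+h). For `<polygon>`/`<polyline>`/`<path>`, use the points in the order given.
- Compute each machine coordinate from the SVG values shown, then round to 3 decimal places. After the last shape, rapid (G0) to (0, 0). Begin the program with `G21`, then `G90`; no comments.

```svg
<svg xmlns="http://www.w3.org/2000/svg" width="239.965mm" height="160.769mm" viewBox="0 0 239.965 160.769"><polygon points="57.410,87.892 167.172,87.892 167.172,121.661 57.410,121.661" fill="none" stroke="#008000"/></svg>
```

G21
G90
G0 X57.410 Y72.877
M4 S317
G1 X167.172 Y72.877 F4228
G1 X167.172 Y39.108
G1 X57.410 Y39.108
G1 X57.410 Y72.877
M5
G0 X0.000 Y0.000

1 u = 1 mm; y_m = 160.769 − y.

[1] `<polygon>` rectangle, #008000→engrave S317 F4228: (57.410,72.877) → (167.172,72.877) → (167.172,39.108) → (57.410,39.108) → (57.410,72.877) (closed)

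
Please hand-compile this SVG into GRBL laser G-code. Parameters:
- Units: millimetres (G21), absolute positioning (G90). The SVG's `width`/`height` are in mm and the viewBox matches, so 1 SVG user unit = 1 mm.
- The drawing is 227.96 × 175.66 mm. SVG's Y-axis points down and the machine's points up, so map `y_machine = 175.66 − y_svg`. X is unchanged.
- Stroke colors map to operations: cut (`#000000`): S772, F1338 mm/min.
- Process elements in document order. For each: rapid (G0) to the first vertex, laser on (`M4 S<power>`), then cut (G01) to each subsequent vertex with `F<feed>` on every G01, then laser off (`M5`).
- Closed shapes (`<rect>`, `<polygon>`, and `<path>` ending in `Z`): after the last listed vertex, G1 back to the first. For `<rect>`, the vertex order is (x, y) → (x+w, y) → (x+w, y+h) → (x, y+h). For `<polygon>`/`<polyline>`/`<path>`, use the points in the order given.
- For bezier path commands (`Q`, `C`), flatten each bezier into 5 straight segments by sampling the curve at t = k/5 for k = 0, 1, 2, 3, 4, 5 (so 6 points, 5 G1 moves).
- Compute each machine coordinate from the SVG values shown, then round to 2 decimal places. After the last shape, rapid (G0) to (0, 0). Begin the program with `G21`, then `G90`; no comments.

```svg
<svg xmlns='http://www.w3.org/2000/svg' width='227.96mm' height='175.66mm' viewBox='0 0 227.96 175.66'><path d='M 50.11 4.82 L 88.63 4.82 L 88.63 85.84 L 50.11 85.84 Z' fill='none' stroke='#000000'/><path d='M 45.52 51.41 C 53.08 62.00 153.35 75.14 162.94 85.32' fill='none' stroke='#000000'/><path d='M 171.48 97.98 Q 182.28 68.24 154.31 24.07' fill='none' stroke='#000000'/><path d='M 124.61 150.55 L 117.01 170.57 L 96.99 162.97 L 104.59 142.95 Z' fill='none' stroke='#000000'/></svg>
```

G21
G90
G0 X50.11 Y170.84
M4 S772
G01 X88.63 Y170.84 F1338
G01 X88.63 Y89.82 F1338
G01 X50.11 Y89.82 F1338
G01 X50.11 Y170.84 F1338
M5
G0 X45.52 Y124.25
M4 S772
G01 X59.71 Y117.63 F1338
G01 X87.36 Y110.67 F1338
G01 X119.64 Y103.62 F1338
G01 X147.77 Y96.76 F1338
G01 X162.94 Y90.34 F1338
M5
G0 X171.48 Y77.68
M4 S772
G01 X174.25 Y90.15 F1338
G01 X173.92 Y103.78 F1338
G01 X170.48 Y118.56 F1338
G01 X163.95 Y134.50 F1338
G01 X154.31 Y151.59 F1338
M5
G0 X124.61 Y25.11
M4 S772
G01 X117.01 Y5.09 F1338
G01 X96.99 Y12.69 F1338
G01 X104.59 Y32.71 F1338
G01 X124.61 Y25.11 F1338
M5
G0 X0.00 Y0.00

1 u = 1 mm; y_m = 175.66 − y.

[1] `<path>` rectangle, #000000→cut S772 F1338: (50.11,170.84) → (88.63,170.84) → (88.63,89.82) → (50.11,89.82) → (50.11,170.84) (closed)

[2] `<path>` cubic bezier, #000000→cut S772 F1338: (45.52,124.25) → (59.71,117.63) → (87.36,110.67) → (119.64,103.62) → (147.77,96.76) → (162.94,90.34)

[3] `<path>` quadratic bezier, #000000→cut S772 F1338: (171.48,77.68) → (174.25,90.15) → (173.92,103.78) → (170.48,118.56) → (163.95,134.50) → (154.31,151.59)

[4] `<path>` regular polygon, #000000→cut S772 F1338: (124.61,25.11) → (117.01,5.09) → (96.99,12.69) → (104.59,32.71) → (124.61,25.11) (closed)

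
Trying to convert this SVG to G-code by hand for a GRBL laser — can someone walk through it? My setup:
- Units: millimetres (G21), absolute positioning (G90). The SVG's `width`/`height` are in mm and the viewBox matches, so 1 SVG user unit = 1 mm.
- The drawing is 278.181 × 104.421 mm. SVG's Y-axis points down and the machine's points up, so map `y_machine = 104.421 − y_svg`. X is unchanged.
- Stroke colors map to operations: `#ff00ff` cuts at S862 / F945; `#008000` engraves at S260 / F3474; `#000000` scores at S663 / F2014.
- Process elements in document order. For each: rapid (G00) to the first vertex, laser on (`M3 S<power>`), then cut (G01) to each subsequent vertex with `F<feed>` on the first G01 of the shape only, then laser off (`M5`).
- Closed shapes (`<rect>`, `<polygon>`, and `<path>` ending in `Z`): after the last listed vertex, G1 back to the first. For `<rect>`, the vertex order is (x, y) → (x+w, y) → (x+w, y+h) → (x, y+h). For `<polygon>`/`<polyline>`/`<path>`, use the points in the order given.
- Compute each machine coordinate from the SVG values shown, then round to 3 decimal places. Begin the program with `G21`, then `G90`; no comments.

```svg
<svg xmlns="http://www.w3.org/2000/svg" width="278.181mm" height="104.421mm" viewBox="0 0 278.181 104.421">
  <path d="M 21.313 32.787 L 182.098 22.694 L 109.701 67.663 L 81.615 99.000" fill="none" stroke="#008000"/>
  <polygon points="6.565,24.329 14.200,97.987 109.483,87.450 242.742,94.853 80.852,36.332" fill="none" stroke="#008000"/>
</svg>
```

viewBox `0 0 278.181 104.421` with mm width/height → 1 unit = 1 mm. Flip: y_m = 104.421 − y_svg.

**Shape 1** — `<path>` open polyline, stroke `#008000` → engrave (S260, F3474). Machine vertices: (21.313,71.634) → (182.098,81.727) → (109.701,36.758) → (81.615,5.421). Open path.

**Shape 2** — `<polygon>` closed polygon, stroke `#008000` → engrave (S260, F3474). Machine vertices: (6.565,80.092) → (14.200,6.434) → (109.483,16.971) → (242.742,9.568) → (80.852,68.089) → (6.565,80.092). Closed: final G1 returns to the first vertex.

G21
G90
G00 X21.313 Y71.634
M3 S260
G01 X182.098 Y81.727 F3474
G01 X109.701 Y36.758
G01 X81.615 Y5.421
M5
G00 X6.565 Y80.092
M3 S260
G01 X14.200 Y6.434 F3474
G01 X109.483 Y16.971
G01 X242.742 Y9.568
G01 X80.852 Y68.089
G01 X6.565 Y80.092
M5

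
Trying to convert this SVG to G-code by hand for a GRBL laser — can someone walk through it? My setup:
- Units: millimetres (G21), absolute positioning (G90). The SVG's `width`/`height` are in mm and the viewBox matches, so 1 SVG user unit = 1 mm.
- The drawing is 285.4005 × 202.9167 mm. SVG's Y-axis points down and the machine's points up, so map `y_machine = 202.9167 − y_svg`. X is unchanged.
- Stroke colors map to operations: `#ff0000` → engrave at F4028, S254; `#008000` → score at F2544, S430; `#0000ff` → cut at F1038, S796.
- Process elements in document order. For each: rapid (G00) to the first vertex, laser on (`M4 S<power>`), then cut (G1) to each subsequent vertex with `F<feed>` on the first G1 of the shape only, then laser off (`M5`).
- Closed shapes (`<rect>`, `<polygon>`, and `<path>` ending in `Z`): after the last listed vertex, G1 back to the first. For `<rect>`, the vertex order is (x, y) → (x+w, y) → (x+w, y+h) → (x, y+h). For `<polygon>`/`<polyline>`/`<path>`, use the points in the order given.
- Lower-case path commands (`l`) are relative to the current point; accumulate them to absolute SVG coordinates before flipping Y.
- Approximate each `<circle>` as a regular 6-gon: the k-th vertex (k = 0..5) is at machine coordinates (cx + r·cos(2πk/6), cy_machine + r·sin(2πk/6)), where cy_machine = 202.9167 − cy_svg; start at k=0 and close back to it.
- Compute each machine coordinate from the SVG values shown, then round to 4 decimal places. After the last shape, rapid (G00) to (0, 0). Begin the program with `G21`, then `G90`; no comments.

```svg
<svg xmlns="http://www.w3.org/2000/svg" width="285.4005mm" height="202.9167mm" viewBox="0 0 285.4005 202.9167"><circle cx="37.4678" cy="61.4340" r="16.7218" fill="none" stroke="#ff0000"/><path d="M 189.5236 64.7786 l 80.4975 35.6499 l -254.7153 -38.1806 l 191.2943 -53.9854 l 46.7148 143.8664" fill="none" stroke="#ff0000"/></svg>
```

G21
G90
G00 X54.1896 Y141.4827
M4 S254
G1 X45.8287 Y155.9642 F4028
G1 X29.1069 Y155.9642
G1 X20.7460 Y141.4827
G1 X29.1069 Y127.0012
G1 X45.8287 Y127.0012
G1 X54.1896 Y141.4827
M5
G00 X189.5236 Y138.1381
M4 S254
G1 X270.0211 Y102.4882 F4028
G1 X15.3058 Y140.6688
G1 X206.6001 Y194.6542
G1 X253.3149 Y50.7878
M5
G00 X0.0000 Y0.0000

1 u = 1 mm; y_m = 202.9167 − y.

[1] `<circle>` circle, #ff0000→engrave S254 F4028: (54.1896,141.4827) → (45.8287,155.9642) → (29.1069,155.9642) → (20.7460,141.4827) → (29.1069,127.0012) → (45.8287,127.0012) → (54.1896,141.4827) (closed)

[2] `<path>` open polyline, #ff0000→engrave S254 F4028: (189.5236,138.1381) → (270.0211,102.4882) → (15.3058,140.6688) → (206.6001,194.6542) → (253.3149,50.7878)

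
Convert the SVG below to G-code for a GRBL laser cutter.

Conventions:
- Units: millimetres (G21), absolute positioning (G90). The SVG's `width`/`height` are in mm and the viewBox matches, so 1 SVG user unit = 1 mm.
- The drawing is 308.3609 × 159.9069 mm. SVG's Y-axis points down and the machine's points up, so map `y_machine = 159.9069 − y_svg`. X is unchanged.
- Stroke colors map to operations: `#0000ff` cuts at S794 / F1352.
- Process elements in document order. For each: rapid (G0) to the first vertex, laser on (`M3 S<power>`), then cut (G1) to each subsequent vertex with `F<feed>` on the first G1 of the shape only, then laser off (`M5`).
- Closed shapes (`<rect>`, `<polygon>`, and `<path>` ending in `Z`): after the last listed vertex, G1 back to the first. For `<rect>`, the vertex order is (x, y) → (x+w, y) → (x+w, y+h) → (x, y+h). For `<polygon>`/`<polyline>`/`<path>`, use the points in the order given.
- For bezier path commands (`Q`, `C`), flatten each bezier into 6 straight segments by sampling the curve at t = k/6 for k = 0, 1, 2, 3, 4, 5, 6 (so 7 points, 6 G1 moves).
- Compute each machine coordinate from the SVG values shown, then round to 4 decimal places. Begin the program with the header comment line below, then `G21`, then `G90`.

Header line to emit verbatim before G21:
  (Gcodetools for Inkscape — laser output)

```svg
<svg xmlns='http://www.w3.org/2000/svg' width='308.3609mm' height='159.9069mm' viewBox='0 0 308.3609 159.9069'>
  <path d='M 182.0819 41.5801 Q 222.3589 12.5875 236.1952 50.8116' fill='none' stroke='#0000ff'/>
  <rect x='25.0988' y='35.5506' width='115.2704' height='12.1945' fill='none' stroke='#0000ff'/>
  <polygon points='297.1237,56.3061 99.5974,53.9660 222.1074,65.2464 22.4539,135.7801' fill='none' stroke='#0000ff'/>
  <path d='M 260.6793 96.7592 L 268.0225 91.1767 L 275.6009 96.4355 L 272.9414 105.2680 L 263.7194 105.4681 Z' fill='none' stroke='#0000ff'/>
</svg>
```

(Gcodetools for Inkscape — laser output)
G21
G90
G0 X182.0819 Y118.3268
M3 S794
G1 X194.7731 Y126.1239 F1352
G1 X205.9954 Y130.1867
G1 X215.7487 Y130.5152
G1 X224.0331 Y127.1095
G1 X230.8486 Y119.9695
G1 X236.1952 Y109.0953
M5
G0 X25.0988 Y124.3563
M3 S794
G1 X140.3692 Y124.3563 F1352
G1 X140.3692 Y112.1618
G1 X25.0988 Y112.1618
G1 X25.0988 Y124.3563
M5
G0 X297.1237 Y103.6008
M3 S794
G1 X99.5974 Y105.9409 F1352
G1 X222.1074 Y94.6605
G1 X22.4539 Y24.1268
G1 X297.1237 Y103.6008
M5
G0 X260.6793 Y63.1477
M3 S794
G1 X268.0225 Y68.7302 F1352
G1 X275.6009 Y63.4714
G1 X272.9414 Y54.6389
G1 X263.7194 Y54.4388
G1 X260.6793 Y63.1477
M5

Since the viewBox matches the mm dimensions, user units are millimetres directly. The only transform is the Y-flip y_m = 159.9069 − y_svg.

Shape 1 is a quadratic bezier drawn with `<path>`. Its stroke #0000ff means cut at S794, F1352. After flipping Y the toolpath is (182.0819,118.3268) → (194.7731,126.1239) → (205.9954,130.1867) → (215.7487,130.5152) → (224.0331,127.1095) → (230.8486,119.9695) → (236.1952,109.0953).

Shape 2 is a rectangle drawn with `<rect>`. Its stroke #0000ff means cut at S794, F1352. After flipping Y the toolpath is (25.0988,124.3563) → (140.3692,124.3563) → (140.3692,112.1618) → (25.0988,112.1618) → (25.0988,124.3563), returning to the start.

Shape 3 is a closed polygon drawn with `<polygon>`. Its stroke #0000ff means cut at S794, F1352. After flipping Y the toolpath is (297.1237,103.6008) → (99.5974,105.9409) → (222.1074,94.6605) → (22.4539,24.1268) → (297.1237,103.6008), returning to the start.

Shape 4 is a regular polygon drawn with `<path>`. Its stroke #0000ff means cut at S794, F1352. After flipping Y the toolpath is (260.6793,63.1477) → (268.0225,68.7302) → (275.6009,63.4714) → (272.9414,54.6389) → (263.7194,54.4388) → (260.6793,63.1477), returning to the start.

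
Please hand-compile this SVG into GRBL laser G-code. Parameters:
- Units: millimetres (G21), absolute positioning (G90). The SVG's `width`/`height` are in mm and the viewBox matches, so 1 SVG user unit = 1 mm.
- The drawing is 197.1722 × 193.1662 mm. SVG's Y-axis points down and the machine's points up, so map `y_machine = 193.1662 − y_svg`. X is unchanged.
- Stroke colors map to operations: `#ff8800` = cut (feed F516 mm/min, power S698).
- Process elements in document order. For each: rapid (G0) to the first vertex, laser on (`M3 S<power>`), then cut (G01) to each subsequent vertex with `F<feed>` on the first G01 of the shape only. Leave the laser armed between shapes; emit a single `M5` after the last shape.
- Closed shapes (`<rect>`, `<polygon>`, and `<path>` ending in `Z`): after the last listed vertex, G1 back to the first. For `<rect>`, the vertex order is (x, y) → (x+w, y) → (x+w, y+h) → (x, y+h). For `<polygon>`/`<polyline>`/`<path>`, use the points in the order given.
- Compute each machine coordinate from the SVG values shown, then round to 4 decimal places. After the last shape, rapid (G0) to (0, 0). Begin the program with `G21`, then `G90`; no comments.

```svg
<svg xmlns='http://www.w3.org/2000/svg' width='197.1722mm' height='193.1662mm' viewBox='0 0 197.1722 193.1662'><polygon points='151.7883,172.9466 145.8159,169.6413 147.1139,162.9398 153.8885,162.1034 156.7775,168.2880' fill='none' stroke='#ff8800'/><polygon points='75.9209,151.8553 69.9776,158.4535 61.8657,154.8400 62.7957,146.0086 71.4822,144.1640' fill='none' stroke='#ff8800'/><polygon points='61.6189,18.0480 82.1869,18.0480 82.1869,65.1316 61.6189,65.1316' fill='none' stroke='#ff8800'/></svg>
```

1 u = 1 mm; y_m = 193.1662 − y.

[1] `<polygon>` regular polygon, #ff8800→cut S698 F516: (151.7883,20.2196) → (145.8159,23.5249) → (147.1139,30.2264) → (153.8885,31.0628) → (156.7775,24.8782) → (151.7883,20.2196) (closed)

[2] `<polygon>` regular polygon, #ff8800→cut S698 F516: (75.9209,41.3109) → (69.9776,34.7127) → (61.8657,38.3262) → (62.7957,47.1576) → (71.4822,49.0022) → (75.9209,41.3109) (closed)

[3] `<polygon>` rectangle, #ff8800→cut S698 F516: (61.6189,175.1182) → (82.1869,175.1182) → (82.1869,128.0346) → (61.6189,128.0346) → (61.6189,175.1182) (closed)

G21
G90
G0 X151.7883 Y20.2196
M3 S698
G01 X145.8159 Y23.5249 F516
G01 X147.1139 Y30.2264
G01 X153.8885 Y31.0628
G01 X156.7775 Y24.8782
G01 X151.7883 Y20.2196
G0 X75.9209 Y41.3109
M3 S698
G01 X69.9776 Y34.7127 F516
G01 X61.8657 Y38.3262
G01 X62.7957 Y47.1576
G01 X71.4822 Y49.0022
G01 X75.9209 Y41.3109
G0 X61.6189 Y175.1182
M3 S698
G01 X82.1869 Y175.1182 F516
G01 X82.1869 Y128.0346
G01 X61.6189 Y128.0346
G01 X61.6189 Y175.1182
M5
G0 X0.0000 Y0.0000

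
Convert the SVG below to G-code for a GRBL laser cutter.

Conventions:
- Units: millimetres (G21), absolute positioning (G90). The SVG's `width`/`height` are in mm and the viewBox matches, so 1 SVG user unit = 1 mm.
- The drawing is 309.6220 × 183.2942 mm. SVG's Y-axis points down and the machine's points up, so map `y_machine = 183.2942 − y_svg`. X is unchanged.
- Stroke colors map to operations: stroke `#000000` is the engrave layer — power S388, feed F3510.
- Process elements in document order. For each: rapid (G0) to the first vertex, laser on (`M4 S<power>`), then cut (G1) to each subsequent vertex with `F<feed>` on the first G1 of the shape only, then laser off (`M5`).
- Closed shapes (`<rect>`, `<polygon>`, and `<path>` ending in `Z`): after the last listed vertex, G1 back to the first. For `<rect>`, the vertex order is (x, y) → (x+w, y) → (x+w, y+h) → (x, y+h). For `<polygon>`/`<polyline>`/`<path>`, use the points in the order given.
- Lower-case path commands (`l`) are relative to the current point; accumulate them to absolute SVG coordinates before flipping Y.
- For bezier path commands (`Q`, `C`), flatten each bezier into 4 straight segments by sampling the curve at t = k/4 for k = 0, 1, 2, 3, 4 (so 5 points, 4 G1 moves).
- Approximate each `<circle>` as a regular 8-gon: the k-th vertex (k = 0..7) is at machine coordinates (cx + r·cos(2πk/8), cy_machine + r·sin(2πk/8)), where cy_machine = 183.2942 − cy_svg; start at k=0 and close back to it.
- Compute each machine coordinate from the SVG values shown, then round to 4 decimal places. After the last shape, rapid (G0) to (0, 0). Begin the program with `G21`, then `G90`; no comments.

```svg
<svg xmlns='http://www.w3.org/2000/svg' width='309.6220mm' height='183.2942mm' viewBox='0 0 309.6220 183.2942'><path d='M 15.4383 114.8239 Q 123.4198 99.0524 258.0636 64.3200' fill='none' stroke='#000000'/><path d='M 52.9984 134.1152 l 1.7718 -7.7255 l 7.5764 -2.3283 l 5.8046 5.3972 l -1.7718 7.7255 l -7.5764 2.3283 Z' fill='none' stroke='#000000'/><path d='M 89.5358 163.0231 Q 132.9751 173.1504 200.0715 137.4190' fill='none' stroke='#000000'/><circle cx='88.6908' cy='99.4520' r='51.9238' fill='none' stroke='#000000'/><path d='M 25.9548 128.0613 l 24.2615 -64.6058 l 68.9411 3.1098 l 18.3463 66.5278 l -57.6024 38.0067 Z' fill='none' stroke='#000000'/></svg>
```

1 u = 1 mm; y_m = 183.2942 − y.

[1] `<path>` quadratic bezier, #000000→engrave S388 F3510: (15.4383,68.4703) → (71.0954,77.5411) → (130.0854,88.9820) → (192.4081,102.7931) → (258.0636,118.9742)

[2] `<path>` regular polygon, #000000→engrave S388 F3510: (52.9984,49.1790) → (54.7702,56.9045) → (62.3466,59.2328) → (68.1512,53.8356) → (66.3794,46.1101) → (58.8030,43.7818) → (52.9984,49.1790) (closed)

[3] `<path>` quadratic bezier, #000000→engrave S388 F3510: (89.5358,20.2711) → (112.7340,18.0736) → (138.8894,21.6085) → (168.0019,30.8757) → (200.0715,45.8752)

[4] `<circle>` circle, #000000→engrave S388 F3510: (140.6146,83.8422) → (125.4065,120.5579) → (88.6908,135.7660) → (51.9751,120.5579) → (36.7670,83.8422) → (51.9751,47.1265) → (88.6908,31.9184) → (125.4065,47.1265) → (140.6146,83.8422) (closed)

[5] `<path>` regular polygon, #000000→engrave S388 F3510: (25.9548,55.2329) → (50.2163,119.8387) → (119.1574,116.7289) → (137.5037,50.2011) → (79.9013,12.1944) → (25.9548,55.2329) (closed)

G21
G90
G0 X15.4383 Y68.4703
M4 S388
G1 X71.0954 Y77.5411 F3510
G1 X130.0854 Y88.9820
G1 X192.4081 Y102.7931
G1 X258.0636 Y118.9742
M5
G0 X52.9984 Y49.1790
M4 S388
G1 X54.7702 Y56.9045 F3510
G1 X62.3466 Y59.2328
G1 X68.1512 Y53.8356
G1 X66.3794 Y46.1101
G1 X58.8030 Y43.7818
G1 X52.9984 Y49.1790
M5
G0 X89.5358 Y20.2711
M4 S388
G1 X112.7340 Y18.0736 F3510
G1 X138.8894 Y21.6085
G1 X168.0019 Y30.8757
G1 X200.0715 Y45.8752
M5
G0 X140.6146 Y83.8422
M4 S388
G1 X125.4065 Y120.5579 F3510
G1 X88.6908 Y135.7660
G1 X51.9751 Y120.5579
G1 X36.7670 Y83.8422
G1 X51.9751 Y47.1265
G1 X88.6908 Y31.9184
G1 X125.4065 Y47.1265
G1 X140.6146 Y83.8422
M5
G0 X25.9548 Y55.2329
M4 S388
G1 X50.2163 Y119.8387 F3510
G1 X119.1574 Y116.7289
G1 X137.5037 Y50.2011
G1 X79.9013 Y12.1944
G1 X25.9548 Y55.2329
M5
G0 X0.0000 Y0.0000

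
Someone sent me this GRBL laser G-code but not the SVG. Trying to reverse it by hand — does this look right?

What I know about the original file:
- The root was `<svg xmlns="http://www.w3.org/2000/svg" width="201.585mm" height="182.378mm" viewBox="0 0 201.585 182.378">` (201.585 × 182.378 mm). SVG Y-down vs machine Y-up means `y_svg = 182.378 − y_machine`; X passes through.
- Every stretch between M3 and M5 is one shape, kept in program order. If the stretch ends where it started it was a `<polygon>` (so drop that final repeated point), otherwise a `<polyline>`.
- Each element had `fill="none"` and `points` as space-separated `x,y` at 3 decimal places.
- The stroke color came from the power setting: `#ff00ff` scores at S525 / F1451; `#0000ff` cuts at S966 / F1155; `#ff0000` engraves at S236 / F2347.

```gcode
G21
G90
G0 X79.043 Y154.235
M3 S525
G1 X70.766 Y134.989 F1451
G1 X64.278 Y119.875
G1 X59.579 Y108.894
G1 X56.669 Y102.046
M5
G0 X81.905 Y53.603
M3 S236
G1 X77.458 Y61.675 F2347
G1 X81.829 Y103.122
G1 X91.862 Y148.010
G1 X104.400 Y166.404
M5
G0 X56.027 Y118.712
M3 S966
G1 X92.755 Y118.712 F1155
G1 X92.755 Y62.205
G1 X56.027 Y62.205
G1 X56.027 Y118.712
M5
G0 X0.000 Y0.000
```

Machine Y-up, SVG Y-down with viewBox height 182.378, so y_svg = 182.378 − y_machine; X carries over.

Run 1: S525 ⇒ score layer `#ff00ff`. The run is open, so emit a `<polyline>` with points (Y-flipped): 79.043,28.143 70.766,47.389 64.278,62.503 59.579,73.484 56.669,80.332.

Run 2: S236 ⇒ engrave layer `#ff0000`. The run is open, so emit a `<polyline>` with points (Y-flipped): 81.905,128.775 77.458,120.703 81.829,79.256 91.862,34.368 104.400,15.974.

Run 3: power S966 maps to stroke `#0000ff` (cut). The run returns to its start, so emit a `<polygon>` with points (Y-flipped): 56.027,63.666 92.755,63.666 92.755,120.173 56.027,120.173.

<svg xmlns="http://www.w3.org/2000/svg" width="201.585mm" height="182.378mm" viewBox="0 0 201.585 182.378">
  <polyline points="79.043,28.143 70.766,47.389 64.278,62.503 59.579,73.484 56.669,80.332" fill="none" stroke="#ff00ff"/>
  <polyline points="81.905,128.775 77.458,120.703 81.829,79.256 91.862,34.368 104.400,15.974" fill="none" stroke="#ff0000"/>
  <polygon points="56.027,63.666 92.755,63.666 92.755,120.173 56.027,120.173" fill="none" stroke="#0000ff"/>
</svg>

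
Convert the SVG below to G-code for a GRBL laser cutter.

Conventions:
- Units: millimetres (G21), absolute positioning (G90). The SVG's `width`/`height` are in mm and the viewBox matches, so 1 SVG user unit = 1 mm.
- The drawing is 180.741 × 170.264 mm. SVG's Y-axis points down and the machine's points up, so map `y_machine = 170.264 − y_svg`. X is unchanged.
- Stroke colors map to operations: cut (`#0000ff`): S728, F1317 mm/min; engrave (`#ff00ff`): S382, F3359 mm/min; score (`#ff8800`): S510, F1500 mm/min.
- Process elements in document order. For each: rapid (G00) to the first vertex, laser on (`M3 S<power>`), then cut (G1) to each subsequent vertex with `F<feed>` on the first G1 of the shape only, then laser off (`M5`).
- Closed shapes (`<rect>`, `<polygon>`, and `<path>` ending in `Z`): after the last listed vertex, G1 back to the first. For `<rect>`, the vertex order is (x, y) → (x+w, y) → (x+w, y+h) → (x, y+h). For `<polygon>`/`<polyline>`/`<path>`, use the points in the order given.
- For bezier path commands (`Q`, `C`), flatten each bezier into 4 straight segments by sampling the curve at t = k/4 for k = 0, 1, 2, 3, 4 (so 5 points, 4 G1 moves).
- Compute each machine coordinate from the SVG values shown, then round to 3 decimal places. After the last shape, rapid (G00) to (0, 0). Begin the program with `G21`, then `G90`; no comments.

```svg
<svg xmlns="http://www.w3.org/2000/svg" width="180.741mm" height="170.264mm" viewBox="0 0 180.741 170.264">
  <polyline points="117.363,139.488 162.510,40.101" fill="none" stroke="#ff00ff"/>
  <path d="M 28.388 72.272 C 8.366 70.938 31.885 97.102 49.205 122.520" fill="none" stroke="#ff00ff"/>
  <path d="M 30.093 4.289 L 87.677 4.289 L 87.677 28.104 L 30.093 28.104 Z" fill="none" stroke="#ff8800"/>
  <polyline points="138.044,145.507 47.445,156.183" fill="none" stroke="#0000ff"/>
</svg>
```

G21
G90
G00 X117.363 Y30.776
M3 S382
G1 X162.510 Y130.163 F3359
M5
G00 X28.388 Y97.992
M3 S382
G1 X20.758 Y94.278 F3359
G1 X24.793 Y82.900
G1 X35.830 Y66.506
G1 X49.205 Y47.744
M5
G00 X30.093 Y165.975
M3 S510
G1 X87.677 Y165.975 F1500
G1 X87.677 Y142.160
G1 X30.093 Y142.160
G1 X30.093 Y165.975
M5
G00 X138.044 Y24.757
M3 S728
G1 X47.445 Y14.081 F1317
M5
G00 X0.000 Y0.000

viewBox `0 0 180.741 170.264` with mm width/height → 1 unit = 1 mm. Flip: y_m = 170.264 − y_svg.

**Shape 1** — `<polyline>` line segment, stroke `#ff00ff` → engrave (S382, F3359). Machine vertices: (117.363,30.776) → (162.510,130.163). Open path.

**Shape 2** — `<path>` cubic bezier, stroke `#ff00ff` → engrave (S382, F3359). Control points (SVG): P0=(28.388,72.272), P1=(8.366,70.938), P2=(31.885,97.102), P3=(49.205,122.520); sampled at t=k/4. Machine vertices: (28.388,97.992) → (20.758,94.278) → (24.793,82.900) → (35.830,66.506) → (49.205,47.744). Open path.

**Shape 3** — `<path>` rectangle, stroke `#ff8800` → score (S510, F1500). Machine vertices: (30.093,165.975) → (87.677,165.975) → (87.677,142.160) → (30.093,142.160) → (30.093,165.975). Closed: final G1 returns to the first vertex.

**Shape 4** — `<polyline>` line segment, stroke `#0000ff` → cut (S728, F1317). Machine vertices: (138.044,24.757) → (47.445,14.081). Open path.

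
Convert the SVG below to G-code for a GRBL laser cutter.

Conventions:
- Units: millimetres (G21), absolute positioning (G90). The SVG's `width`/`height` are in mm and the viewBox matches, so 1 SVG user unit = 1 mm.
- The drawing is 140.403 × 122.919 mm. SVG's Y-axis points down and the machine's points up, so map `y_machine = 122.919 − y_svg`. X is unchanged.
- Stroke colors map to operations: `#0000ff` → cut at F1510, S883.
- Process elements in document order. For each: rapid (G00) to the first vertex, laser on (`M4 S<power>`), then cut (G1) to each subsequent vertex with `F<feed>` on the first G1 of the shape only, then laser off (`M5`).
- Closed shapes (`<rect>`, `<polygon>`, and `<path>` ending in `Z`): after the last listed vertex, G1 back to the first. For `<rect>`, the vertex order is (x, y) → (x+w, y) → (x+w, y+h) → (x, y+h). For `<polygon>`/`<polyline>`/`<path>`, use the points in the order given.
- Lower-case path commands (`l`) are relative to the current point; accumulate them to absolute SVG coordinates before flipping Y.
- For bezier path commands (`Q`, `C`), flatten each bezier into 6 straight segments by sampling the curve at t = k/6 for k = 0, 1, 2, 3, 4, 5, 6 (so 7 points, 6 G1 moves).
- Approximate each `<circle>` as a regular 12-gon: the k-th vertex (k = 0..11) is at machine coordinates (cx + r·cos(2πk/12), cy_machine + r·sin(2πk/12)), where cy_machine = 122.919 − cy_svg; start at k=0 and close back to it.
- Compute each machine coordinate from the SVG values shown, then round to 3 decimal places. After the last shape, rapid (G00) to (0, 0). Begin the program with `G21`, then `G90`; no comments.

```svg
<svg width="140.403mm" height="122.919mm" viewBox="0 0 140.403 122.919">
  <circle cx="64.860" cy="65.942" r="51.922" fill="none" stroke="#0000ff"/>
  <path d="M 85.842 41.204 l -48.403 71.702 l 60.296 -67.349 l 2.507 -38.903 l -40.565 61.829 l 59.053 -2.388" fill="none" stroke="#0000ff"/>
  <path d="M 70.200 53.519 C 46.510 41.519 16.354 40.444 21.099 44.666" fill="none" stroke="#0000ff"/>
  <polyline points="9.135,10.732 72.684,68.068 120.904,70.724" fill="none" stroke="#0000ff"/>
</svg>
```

1 u = 1 mm; y_m = 122.919 − y.

[1] `<circle>` circle, #0000ff→cut S883 F1510: (116.782,56.977) → (109.826,82.938) → (90.821,101.943) → (64.860,108.899) → (38.899,101.943) → (19.894,82.938) → (12.938,56.977) → (19.894,31.016) → (38.899,12.011) → (64.860,5.055) → (90.821,12.011) → (109.826,31.016) → (116.782,56.977) (closed)

[2] `<path>` open polyline, #0000ff→cut S883 F1510: (85.842,81.715) → (37.439,10.013) → (97.735,77.362) → (100.242,116.265) → (59.677,54.436) → (118.730,56.824)

[3] `<path>` cubic bezier, #0000ff→cut S883 F1510: (70.200,69.400) → (58.008,74.516) → (45.887,77.967) → (34.986,79.910) → (26.456,80.501) → (21.443,79.897) → (21.099,78.253)

[4] `<polyline>` open polyline, #0000ff→cut S883 F1510: (9.135,112.187) → (72.684,54.851) → (120.904,52.195)

G21
G90
G00 X116.782 Y56.977
M4 S883
G1 X109.826 Y82.938 F1510
G1 X90.821 Y101.943
G1 X64.860 Y108.899
G1 X38.899 Y101.943
G1 X19.894 Y82.938
G1 X12.938 Y56.977
G1 X19.894 Y31.016
G1 X38.899 Y12.011
G1 X64.860 Y5.055
G1 X90.821 Y12.011
G1 X109.826 Y31.016
G1 X116.782 Y56.977
M5
G00 X85.842 Y81.715
M4 S883
G1 X37.439 Y10.013 F1510
G1 X97.735 Y77.362
G1 X100.242 Y116.265
G1 X59.677 Y54.436
G1 X118.730 Y56.824
M5
G00 X70.200 Y69.400
M4 S883
G1 X58.008 Y74.516 F1510
G1 X45.887 Y77.967
G1 X34.986 Y79.910
G1 X26.456 Y80.501
G1 X21.443 Y79.897
G1 X21.099 Y78.253
M5
G00 X9.135 Y112.187
M4 S883
G1 X72.684 Y54.851 F1510
G1 X120.904 Y52.195
M5
G00 X0.000 Y0.000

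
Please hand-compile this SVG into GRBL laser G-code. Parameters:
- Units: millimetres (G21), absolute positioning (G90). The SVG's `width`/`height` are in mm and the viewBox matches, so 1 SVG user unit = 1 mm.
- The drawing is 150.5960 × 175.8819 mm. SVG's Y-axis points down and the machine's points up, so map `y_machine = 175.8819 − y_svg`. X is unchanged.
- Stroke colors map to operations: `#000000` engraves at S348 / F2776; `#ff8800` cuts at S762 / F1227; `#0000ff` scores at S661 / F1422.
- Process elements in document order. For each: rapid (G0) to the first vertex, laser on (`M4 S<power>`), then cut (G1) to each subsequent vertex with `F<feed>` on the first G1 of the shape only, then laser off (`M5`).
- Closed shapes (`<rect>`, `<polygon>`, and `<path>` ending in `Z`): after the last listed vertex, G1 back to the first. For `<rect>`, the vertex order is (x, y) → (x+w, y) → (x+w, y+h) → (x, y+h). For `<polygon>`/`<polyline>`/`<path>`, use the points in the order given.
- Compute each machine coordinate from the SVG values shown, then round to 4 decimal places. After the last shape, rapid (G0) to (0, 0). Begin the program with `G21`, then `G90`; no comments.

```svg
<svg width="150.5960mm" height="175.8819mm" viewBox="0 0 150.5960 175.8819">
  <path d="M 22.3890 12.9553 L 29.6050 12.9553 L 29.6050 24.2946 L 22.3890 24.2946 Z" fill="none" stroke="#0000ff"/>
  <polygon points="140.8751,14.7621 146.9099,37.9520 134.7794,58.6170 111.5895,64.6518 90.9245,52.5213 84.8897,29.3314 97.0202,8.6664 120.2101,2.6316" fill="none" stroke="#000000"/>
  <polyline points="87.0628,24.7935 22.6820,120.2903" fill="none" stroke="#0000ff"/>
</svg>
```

1 u = 1 mm; y_m = 175.8819 − y.

[1] `<path>` rectangle, #0000ff→score S661 F1422: (22.3890,162.9266) → (29.6050,162.9266) → (29.6050,151.5873) → (22.3890,151.5873) → (22.3890,162.9266) (closed)

[2] `<polygon>` regular polygon, #000000→engrave S348 F2776: (140.8751,161.1198) → (146.9099,137.9299) → (134.7794,117.2649) → (111.5895,111.2301) → (90.9245,123.3606) → (84.8897,146.5505) → (97.0202,167.2155) → (120.2101,173.2503) → (140.8751,161.1198) (closed)

[3] `<polyline>` line segment, #0000ff→score S661 F1422: (87.0628,151.0884) → (22.6820,55.5916)

G21
G90
G0 X22.3890 Y162.9266
M4 S661
G1 X29.6050 Y162.9266 F1422
G1 X29.6050 Y151.5873
G1 X22.3890 Y151.5873
G1 X22.3890 Y162.9266
M5
G0 X140.8751 Y161.1198
M4 S348
G1 X146.9099 Y137.9299 F2776
G1 X134.7794 Y117.2649
G1 X111.5895 Y111.2301
G1 X90.9245 Y123.3606
G1 X84.8897 Y146.5505
G1 X97.0202 Y167.2155
G1 X120.2101 Y173.2503
G1 X140.8751 Y161.1198
M5
G0 X87.0628 Y151.0884
M4 S661
G1 X22.6820 Y55.5916 F1422
M5
G0 X0.0000 Y0.0000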